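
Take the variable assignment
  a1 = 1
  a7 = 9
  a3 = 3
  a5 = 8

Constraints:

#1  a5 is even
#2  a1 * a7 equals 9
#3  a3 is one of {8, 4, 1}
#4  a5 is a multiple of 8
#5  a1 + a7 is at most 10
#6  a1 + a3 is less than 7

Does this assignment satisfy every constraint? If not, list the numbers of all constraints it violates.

#1 a5 = 8 is even  true
#2 a1 * a7 = 1 * 9 = 9  true
#3 a3 = 3 is not in {8, 4, 1}  false
#4 8 / 8 = 1, so 8 divides 8  true
#5 a1 + a7 = 1 + 9 = 10; 10 ≤ 10  true
#6 a1 + a3 = 1 + 3 = 4; 4 < 7  true

Violated: 3.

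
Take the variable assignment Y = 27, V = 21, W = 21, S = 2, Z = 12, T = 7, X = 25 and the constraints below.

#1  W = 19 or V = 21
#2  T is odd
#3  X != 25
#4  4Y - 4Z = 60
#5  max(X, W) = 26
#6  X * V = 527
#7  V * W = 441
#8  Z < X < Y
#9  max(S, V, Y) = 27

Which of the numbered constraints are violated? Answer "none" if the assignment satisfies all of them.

#1 W = 21 ≠ 19, but V = 21 = 21 (second disjunct)  holds
#2 T = 7 is odd  holds
#3 X = 25, but 25 is required to differ  fails
#4 4Y - 4Z = 4(27) - 4(12) = 60  holds
#5 max(25, 21) = 25, not 26  fails
#6 X * V = 25 * 21 = 525, not 527  fails
#7 V * W = 21 * 21 = 441  holds
#8 values 12 < 25 < 27  holds
#9 max(2, 21, 27) = 27  holds

Violated: 3, 5, and 6.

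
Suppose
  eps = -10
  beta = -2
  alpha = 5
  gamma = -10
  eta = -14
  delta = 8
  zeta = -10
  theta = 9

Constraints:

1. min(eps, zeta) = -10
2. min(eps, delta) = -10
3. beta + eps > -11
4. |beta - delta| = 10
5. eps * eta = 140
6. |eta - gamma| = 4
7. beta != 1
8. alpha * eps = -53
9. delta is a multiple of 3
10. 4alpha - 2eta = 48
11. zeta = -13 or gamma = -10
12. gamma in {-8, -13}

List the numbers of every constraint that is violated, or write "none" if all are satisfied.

The assignment fails constraints 3, 8, 9, and 12.

1. min(-10, -10) = -10 — OK.
2. min(-10, 8) = -10 — OK.
3. beta + eps = -2 + (-10) = -12; -12 ≤ -11, bound -11 not met — violated.
4. |-2 - 8| = 10 — OK.
5. eps * eta = -10 * (-14) = 140 — OK.
6. |-14 - (-10)| = 4 — OK.
7. beta = -2, and -2 ≠ 1 — OK.
8. alpha * eps = 5 * (-10) = -50, not -53 — violated.
9. 8 = 3*2 + 2, so 3 does not divide 8 — violated.
10. 4alpha - 2eta = 4(5) - 2(-14) = 48 — OK.
11. zeta = -10 ≠ -13, but gamma = -10 = -10 (second disjunct) — OK.
12. gamma = -10 is not in {-8, -13} — violated.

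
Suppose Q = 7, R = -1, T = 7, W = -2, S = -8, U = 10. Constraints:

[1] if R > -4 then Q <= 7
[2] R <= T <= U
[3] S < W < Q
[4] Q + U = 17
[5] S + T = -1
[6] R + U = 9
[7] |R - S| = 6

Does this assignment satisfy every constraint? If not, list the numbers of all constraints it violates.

[1] R = -1 > -4, so we need Q ≤ 7; Q = 7 ≤ 7 — satisfied.
[2] values -1 <= 7 <= 10 — satisfied.
[3] values -8 < -2 < 7 — satisfied.
[4] Q + U = 7 + 10 = 17 — satisfied.
[5] S + T = -8 + 7 = -1 — satisfied.
[6] R + U = -1 + 10 = 9 — satisfied.
[7] |-1 - (-8)| = 7, not 6 — violated.

Constraint 7 is violated.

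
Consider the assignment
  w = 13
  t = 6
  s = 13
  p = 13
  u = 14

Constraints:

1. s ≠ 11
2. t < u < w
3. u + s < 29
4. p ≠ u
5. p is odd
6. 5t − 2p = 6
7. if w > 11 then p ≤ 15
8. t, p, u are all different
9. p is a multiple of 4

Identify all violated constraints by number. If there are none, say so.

Constraints 2, 6, and 9 are violated.

1. s = 13, and 13 ≠ 11 — OK.
2. values 6, 14, 13; u = 14 is not < w = 13 — violated.
3. u + s = 14 + 13 = 27; 27 < 29 — OK.
4. p = 13, u = 14; distinct — OK.
5. p = 13 is odd — OK.
6. 5t − 2p = 5(6) − 2(13) = 4, not 6 — violated.
7. w = 13 > 11, so we need p ≤ 15; p = 13 ≤ 15 — OK.
8. values 6, 13, 14 are pairwise distinct — OK.
9. 13 = 4×3 + 1, so 4 does not divide 13 — violated.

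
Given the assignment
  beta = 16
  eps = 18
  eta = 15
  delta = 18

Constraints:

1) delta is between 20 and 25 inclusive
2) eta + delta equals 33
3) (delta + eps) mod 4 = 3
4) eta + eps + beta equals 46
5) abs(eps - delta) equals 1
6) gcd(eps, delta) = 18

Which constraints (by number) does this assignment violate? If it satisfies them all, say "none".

Constraints 1, 3, 4, and 5 are violated.

1) delta = 18 is outside [20, 25] — does not hold.
2) eta + delta = 15 + 18 = 33 — holds.
3) delta + eps = 36; 36 mod 4 = 0, not 3 — does not hold.
4) eta + eps + beta = 15 + 18 + 16 = 49, not 46 — does not hold.
5) abs(18 - 18) = 0, not 1 — does not hold.
6) gcd(18, 18) = 18 — holds.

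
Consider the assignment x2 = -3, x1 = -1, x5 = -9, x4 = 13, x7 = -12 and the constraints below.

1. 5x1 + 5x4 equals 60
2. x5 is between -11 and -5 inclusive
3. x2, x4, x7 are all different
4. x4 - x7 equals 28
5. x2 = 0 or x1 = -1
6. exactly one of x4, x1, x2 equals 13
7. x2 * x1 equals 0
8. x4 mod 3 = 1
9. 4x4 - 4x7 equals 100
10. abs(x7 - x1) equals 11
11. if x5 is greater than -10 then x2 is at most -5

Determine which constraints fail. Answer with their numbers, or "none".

The assignment fails constraints 4, 7, 11.

1. 5x1 + 5x4 = 5(-1) + 5(13) = 60  ✔
2. x5 = -9 lies in [-11, -5]  ✔
3. values -3, 13, -12 are pairwise distinct  ✔
4. x4 - x7 = 13 - (-12) = 25, not 28  ✘
5. x2 = -3 ≠ 0, but x1 = -1 = -1 (second disjunct)  ✔
6. x4=13, x1=-1, x2=-3; 1 of them equals 13  ✔
7. x2 * x1 = -3 * (-1) = 3, not 0  ✘
8. 13 mod 3 = 1  ✔
9. 4x4 - 4x7 = 4(13) - 4(-12) = 100  ✔
10. abs(-12 - (-1)) = 11  ✔
11. x5 = -9 > -10, so we need x2 ≤ -5; but x2 = -3 > -5  ✘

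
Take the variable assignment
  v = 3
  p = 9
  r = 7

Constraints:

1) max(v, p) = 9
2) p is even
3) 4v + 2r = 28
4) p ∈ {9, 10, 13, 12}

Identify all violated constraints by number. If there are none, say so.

1) max(3, 9) = 9  holds
2) p = 9 is odd  fails
3) 4v + 2r = 4(3) + 2(7) = 26, not 28  fails
4) p = 9 is in {9, 10, 13, 12}  holds

No — constraints 2 and 3 are not satisfied.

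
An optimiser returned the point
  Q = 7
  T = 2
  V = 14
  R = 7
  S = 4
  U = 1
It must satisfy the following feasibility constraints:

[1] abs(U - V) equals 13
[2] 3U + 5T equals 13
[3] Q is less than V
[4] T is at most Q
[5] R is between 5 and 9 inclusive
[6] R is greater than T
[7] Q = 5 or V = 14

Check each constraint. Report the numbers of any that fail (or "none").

[1] abs(1 - 14) = 13 — holds.
[2] 3U + 5T = 3(1) + 5(2) = 13 — holds.
[3] Q = 7, V = 14; 7 < 14 — holds.
[4] T = 2, Q = 7; 2 ≤ 7 — holds.
[5] R = 7 lies in [5, 9] — holds.
[6] R = 7, T = 2; 7 > 2 — holds.
[7] Q = 7 ≠ 5, but V = 14 = 14 (second disjunct) — holds.

None — every constraint holds.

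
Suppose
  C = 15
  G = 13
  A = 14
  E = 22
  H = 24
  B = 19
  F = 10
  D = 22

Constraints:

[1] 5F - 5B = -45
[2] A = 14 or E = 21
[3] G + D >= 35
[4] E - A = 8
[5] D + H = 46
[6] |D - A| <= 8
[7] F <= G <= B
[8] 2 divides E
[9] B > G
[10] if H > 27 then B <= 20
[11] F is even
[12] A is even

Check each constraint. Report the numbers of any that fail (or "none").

[1] 5F - 5B = 5(10) - 5(19) = -45 — satisfied.
[2] A = 14 = 14 (first disjunct) — satisfied.
[3] G + D = 13 + 22 = 35; 35 ≥ 35 — satisfied.
[4] E - A = 22 - 14 = 8 — satisfied.
[5] D + H = 22 + 24 = 46 — satisfied.
[6] |22 - 14| = 8; 8 ≤ 8 — satisfied.
[7] values 10 <= 13 <= 19 — satisfied.
[8] 22 / 2 = 11, so 2 divides 22 — satisfied.
[9] B = 19, G = 13; 19 > 13 — satisfied.
[10] H = 24, not > 27; antecedent false, conditional vacuously true — satisfied.
[11] F = 10 is even — satisfied.
[12] A = 14 is even — satisfied.

Yes — all constraints hold.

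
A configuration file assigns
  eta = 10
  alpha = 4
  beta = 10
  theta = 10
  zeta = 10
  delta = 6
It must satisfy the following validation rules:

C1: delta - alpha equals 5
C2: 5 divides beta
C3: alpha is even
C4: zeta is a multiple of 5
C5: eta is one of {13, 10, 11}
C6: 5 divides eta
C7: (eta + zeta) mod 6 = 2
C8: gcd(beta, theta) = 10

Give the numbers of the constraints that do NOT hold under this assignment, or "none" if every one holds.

No — constraint 1 is not satisfied.

C1: delta - alpha = 6 - 4 = 2, not 5 — does not hold.
C2: 10 / 5 = 2, so 5 divides 10 — holds.
C3: alpha = 4 is even — holds.
C4: 10 / 5 = 2, so 5 divides 10 — holds.
C5: eta = 10 is in {13, 10, 11} — holds.
C6: 10 / 5 = 2, so 5 divides 10 — holds.
C7: eta + zeta = 20; 20 mod 6 = 2 — holds.
C8: gcd(10, 10) = 10 — holds.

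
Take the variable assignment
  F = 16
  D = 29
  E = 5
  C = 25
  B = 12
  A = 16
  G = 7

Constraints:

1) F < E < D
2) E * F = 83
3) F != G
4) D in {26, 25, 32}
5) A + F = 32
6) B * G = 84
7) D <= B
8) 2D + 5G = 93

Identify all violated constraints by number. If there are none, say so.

Constraints 1, 2, 4, and 7 are violated.

1) values 16, 5, 29; F = 16 is not < E = 5 — violated.
2) E * F = 5 * 16 = 80, not 83 — violated.
3) F = 16, G = 7; distinct — satisfied.
4) D = 29 is not in {26, 25, 32} — violated.
5) A + F = 16 + 16 = 32 — satisfied.
6) B * G = 12 * 7 = 84 — satisfied.
7) D = 29, B = 12; 29 > 12 (want ≤) — violated.
8) 2D + 5G = 2(29) + 5(7) = 93 — satisfied.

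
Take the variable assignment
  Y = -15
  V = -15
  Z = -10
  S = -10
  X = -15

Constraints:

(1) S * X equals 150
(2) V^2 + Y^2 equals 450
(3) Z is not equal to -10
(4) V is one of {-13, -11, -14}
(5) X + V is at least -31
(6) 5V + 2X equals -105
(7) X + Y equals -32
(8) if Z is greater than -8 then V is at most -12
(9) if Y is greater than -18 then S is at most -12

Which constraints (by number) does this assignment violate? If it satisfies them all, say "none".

(1) S * X = -10 * (-15) = 150 — OK.
(2) V^2 + Y^2 = (-15)^2 + (-15)^2 = 225 + 225 = 450 — OK.
(3) Z = -10, but -10 is required to differ — violated.
(4) V = -15 is not in {-13, -11, -14} — violated.
(5) X + V = -15 + (-15) = -30; -30 ≥ -31 — OK.
(6) 5V + 2X = 5(-15) + 2(-15) = -105 — OK.
(7) X + Y = -15 + (-15) = -30, not -32 — violated.
(8) Z = -10, not > -8; antecedent false, conditional vacuously true — OK.
(9) Y = -15 > -18, so we need S ≤ -12; but S = -10 > -12 — violated.

Violated: 3, 4, 7, and 9.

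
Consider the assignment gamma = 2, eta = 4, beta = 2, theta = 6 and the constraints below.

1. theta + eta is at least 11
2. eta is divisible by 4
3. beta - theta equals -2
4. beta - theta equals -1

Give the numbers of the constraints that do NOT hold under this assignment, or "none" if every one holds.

1. theta + eta = 6 + 4 = 10; 10 < 11, bound 11 not met — violated.
2. 4 / 4 = 1, so 4 divides 4 — satisfied.
3. beta - theta = 2 - 6 = -4, not -2 — violated.
4. beta - theta = 2 - 6 = -4, not -1 — violated.

Constraints 1, 3, 4 do not hold.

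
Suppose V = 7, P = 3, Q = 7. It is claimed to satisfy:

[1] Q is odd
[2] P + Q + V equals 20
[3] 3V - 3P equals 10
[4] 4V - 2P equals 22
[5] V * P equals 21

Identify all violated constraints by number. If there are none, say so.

Constraints 2, 3 do not hold.

[1] Q = 7 is odd — OK.
[2] P + Q + V = 3 + 7 + 7 = 17, not 20 — violated.
[3] 3V - 3P = 3(7) - 3(3) = 12, not 10 — violated.
[4] 4V - 2P = 4(7) - 2(3) = 22 — OK.
[5] V * P = 7 * 3 = 21 — OK.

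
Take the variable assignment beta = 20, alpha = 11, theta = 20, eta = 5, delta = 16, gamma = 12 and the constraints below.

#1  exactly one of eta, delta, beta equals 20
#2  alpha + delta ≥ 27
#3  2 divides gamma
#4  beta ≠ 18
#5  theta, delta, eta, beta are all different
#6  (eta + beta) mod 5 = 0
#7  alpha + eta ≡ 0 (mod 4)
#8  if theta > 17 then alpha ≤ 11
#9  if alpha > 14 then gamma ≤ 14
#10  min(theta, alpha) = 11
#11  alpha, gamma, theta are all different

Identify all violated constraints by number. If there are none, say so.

#1 eta=5, delta=16, beta=20; 1 of them equals 20  holds
#2 alpha + delta = 11 + 16 = 27; 27 ≥ 27  holds
#3 12 / 2 = 6, so 2 divides 12  holds
#4 beta = 20, and 20 ≠ 18  holds
#5 theta = beta = 20, not all different  fails
#6 eta + beta = 25; 25 mod 5 = 0  holds
#7 alpha + eta = 16; 16 mod 4 = 0  holds
#8 theta = 20 > 17, so we need alpha ≤ 11; alpha = 11 ≤ 11  holds
#9 alpha = 11, not > 14; antecedent false, conditional vacuously true  holds
#10 min(20, 11) = 11  holds
#11 values 11, 12, 20 are pairwise distinct  holds

No — constraint 5 is not satisfied.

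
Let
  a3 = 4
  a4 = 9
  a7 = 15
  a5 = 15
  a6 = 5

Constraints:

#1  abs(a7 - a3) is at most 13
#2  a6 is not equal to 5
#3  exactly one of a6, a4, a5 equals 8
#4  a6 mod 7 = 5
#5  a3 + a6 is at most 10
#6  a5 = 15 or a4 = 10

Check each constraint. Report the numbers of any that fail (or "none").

The assignment fails constraints 2, 3.

#1 abs(15 - 4) = 11; 11 ≤ 13 — holds.
#2 a6 = 5, but 5 is required to differ — fails.
#3 a6=5, a4=9, a5=15; 0 of them equal 8, not exactly one — fails.
#4 5 mod 7 = 5 — holds.
#5 a3 + a6 = 4 + 5 = 9; 9 ≤ 10 — holds.
#6 a5 = 15 = 15 (first disjunct) — holds.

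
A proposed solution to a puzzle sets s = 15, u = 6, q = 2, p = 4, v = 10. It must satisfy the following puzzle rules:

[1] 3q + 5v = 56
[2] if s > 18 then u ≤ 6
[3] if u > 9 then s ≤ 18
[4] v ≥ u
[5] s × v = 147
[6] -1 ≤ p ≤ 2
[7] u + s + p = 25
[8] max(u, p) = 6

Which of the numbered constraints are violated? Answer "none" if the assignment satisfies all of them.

Violated: 5 and 6.

[1] 3q + 5v = 3(2) + 5(10) = 56  ✔
[2] s = 15, not > 18; antecedent false, conditional vacuously true  ✔
[3] u = 6, not > 9; antecedent false, conditional vacuously true  ✔
[4] v = 10, u = 6; 10 ≥ 6  ✔
[5] s × v = 15 × 10 = 150, not 147  ✘
[6] p = 4 is outside [-1, 2]  ✘
[7] u + s + p = 6 + 15 + 4 = 25  ✔
[8] max(6, 4) = 6  ✔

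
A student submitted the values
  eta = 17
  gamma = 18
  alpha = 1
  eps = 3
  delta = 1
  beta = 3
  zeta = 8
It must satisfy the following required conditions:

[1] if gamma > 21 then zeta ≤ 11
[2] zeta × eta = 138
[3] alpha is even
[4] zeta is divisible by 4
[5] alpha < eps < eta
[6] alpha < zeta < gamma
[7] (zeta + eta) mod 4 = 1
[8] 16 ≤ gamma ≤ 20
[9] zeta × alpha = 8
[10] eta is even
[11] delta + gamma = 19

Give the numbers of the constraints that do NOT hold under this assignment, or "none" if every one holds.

Violated: 2, 3, 10.

[1] gamma = 18, not > 21; antecedent false, conditional vacuously true — holds.
[2] zeta × eta = 8 × 17 = 136, not 138 — does not hold.
[3] alpha = 1 is odd — does not hold.
[4] 8 / 4 = 2, so 4 divides 8 — holds.
[5] values 1 < 3 < 17 — holds.
[6] values 1 < 8 < 18 — holds.
[7] zeta + eta = 25; 25 mod 4 = 1 — holds.
[8] gamma = 18 lies in [16, 20] — holds.
[9] zeta × alpha = 8 × 1 = 8 — holds.
[10] eta = 17 is odd — does not hold.
[11] delta + gamma = 1 + 18 = 19 — holds.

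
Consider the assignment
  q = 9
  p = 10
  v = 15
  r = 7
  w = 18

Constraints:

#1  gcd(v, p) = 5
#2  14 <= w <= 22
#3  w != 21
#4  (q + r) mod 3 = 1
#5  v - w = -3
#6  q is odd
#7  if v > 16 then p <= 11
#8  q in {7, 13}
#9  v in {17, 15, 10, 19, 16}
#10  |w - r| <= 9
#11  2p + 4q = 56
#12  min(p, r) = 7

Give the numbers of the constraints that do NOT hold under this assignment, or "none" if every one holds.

#1 gcd(15, 10) = 5  yes
#2 w = 18 lies in [14, 22]  yes
#3 w = 18, and 18 ≠ 21  yes
#4 q + r = 16; 16 mod 3 = 1  yes
#5 v - w = 15 - 18 = -3  yes
#6 q = 9 is odd  yes
#7 v = 15, not > 16; antecedent false, conditional vacuously true  yes
#8 q = 9 is not in {7, 13}  no
#9 v = 15 is in {17, 15, 10, 19, 16}  yes
#10 |18 - 7| = 11; 11 > 9, exceeds bound 9  no
#11 2p + 4q = 2(10) + 4(9) = 56  yes
#12 min(10, 7) = 7  yes

Violated: 8 and 10.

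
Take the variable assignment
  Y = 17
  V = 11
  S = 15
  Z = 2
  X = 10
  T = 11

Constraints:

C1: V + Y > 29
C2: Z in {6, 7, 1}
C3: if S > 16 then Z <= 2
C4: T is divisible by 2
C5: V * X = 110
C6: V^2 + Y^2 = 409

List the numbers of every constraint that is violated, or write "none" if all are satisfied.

The assignment fails constraints 1, 2, 4, and 6.

C1: V + Y = 11 + 17 = 28; 28 ≤ 29, bound 29 not met  false
C2: Z = 2 is not in {6, 7, 1}  false
C3: S = 15, not > 16; antecedent false, conditional vacuously true  true
C4: 11 = 2*5 + 1, so 2 does not divide 11  false
C5: V * X = 11 * 10 = 110  true
C6: V^2 + Y^2 = 11^2 + 17^2 = 121 + 289 = 410, not 409  false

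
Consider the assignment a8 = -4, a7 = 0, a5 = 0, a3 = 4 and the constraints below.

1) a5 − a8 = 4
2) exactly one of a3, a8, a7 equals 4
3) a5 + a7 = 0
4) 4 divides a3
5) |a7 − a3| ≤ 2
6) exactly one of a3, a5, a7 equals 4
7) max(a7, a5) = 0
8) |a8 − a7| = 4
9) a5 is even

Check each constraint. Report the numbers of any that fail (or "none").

Constraint 5 does not hold.

1) a5 − a8 = 0 − (-4) = 4  ✔
2) a3=4, a8=-4, a7=0; 1 of them equals 4  ✔
3) a5 + a7 = 0 + 0 = 0  ✔
4) 4 / 4 = 1, so 4 divides 4  ✔
5) |0 − 4| = 4; 4 > 2, exceeds bound 2  ✘
6) a3=4, a5=0, a7=0; 1 of them equals 4  ✔
7) max(0, 0) = 0  ✔
8) |-4 − 0| = 4  ✔
9) a5 = 0 is even  ✔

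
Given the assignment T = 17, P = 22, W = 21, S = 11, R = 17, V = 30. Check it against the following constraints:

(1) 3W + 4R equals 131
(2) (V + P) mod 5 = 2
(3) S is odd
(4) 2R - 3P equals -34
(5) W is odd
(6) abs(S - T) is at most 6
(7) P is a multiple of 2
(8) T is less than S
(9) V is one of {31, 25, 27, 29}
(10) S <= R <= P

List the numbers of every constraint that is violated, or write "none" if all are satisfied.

Constraints 4, 8, and 9 are violated.

(1) 3W + 4R = 3(21) + 4(17) = 131  holds
(2) V + P = 52; 52 mod 5 = 2  holds
(3) S = 11 is odd  holds
(4) 2R - 3P = 2(17) - 3(22) = -32, not -34  fails
(5) W = 21 is odd  holds
(6) abs(11 - 17) = 6; 6 ≤ 6  holds
(7) 22 / 2 = 11, so 2 divides 22  holds
(8) T = 17, S = 11; 17 ≥ 11 (want <)  fails
(9) V = 30 is not in {31, 25, 27, 29}  fails
(10) values 11 <= 17 <= 22  holds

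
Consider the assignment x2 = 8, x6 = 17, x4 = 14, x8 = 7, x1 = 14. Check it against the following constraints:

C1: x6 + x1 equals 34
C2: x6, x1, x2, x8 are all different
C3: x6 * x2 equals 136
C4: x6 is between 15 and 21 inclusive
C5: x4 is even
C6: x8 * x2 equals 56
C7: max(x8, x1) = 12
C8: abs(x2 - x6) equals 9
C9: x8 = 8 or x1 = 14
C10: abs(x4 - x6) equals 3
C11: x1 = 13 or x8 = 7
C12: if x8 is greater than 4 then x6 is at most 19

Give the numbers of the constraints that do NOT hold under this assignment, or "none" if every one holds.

C1: x6 + x1 = 17 + 14 = 31, not 34 — fails.
C2: values 17, 14, 8, 7 are pairwise distinct — holds.
C3: x6 * x2 = 17 * 8 = 136 — holds.
C4: x6 = 17 lies in [15, 21] — holds.
C5: x4 = 14 is even — holds.
C6: x8 * x2 = 7 * 8 = 56 — holds.
C7: max(7, 14) = 14, not 12 — fails.
C8: abs(8 - 17) = 9 — holds.
C9: x8 = 7 ≠ 8, but x1 = 14 = 14 (second disjunct) — holds.
C10: abs(14 - 17) = 3 — holds.
C11: x1 = 14 ≠ 13, but x8 = 7 = 7 (second disjunct) — holds.
C12: x8 = 7 > 4, so we need x6 ≤ 19; x6 = 17 ≤ 19 — holds.

Constraints 1, 7 do not hold.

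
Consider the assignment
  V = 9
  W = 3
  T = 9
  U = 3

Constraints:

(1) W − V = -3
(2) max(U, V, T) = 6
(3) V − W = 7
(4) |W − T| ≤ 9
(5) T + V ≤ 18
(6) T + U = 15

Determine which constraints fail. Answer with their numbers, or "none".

No — constraints 1, 2, 3, 6 are not satisfied.

(1) W − V = 3 − 9 = -6, not -3  false
(2) max(3, 9, 9) = 9, not 6  false
(3) V − W = 9 − 3 = 6, not 7  false
(4) |3 − 9| = 6; 6 ≤ 9  true
(5) T + V = 9 + 9 = 18; 18 ≤ 18  true
(6) T + U = 9 + 3 = 12, not 15  false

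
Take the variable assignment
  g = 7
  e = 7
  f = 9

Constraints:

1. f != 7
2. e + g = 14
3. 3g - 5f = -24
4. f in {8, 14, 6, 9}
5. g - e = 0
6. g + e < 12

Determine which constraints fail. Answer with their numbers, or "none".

The assignment fails constraint 6.

1. f = 9, and 9 ≠ 7 — OK.
2. e + g = 7 + 7 = 14 — OK.
3. 3g - 5f = 3(7) - 5(9) = -24 — OK.
4. f = 9 is in {8, 14, 6, 9} — OK.
5. g - e = 7 - 7 = 0 — OK.
6. g + e = 7 + 7 = 14; 14 ≥ 12, bound 12 not met — violated.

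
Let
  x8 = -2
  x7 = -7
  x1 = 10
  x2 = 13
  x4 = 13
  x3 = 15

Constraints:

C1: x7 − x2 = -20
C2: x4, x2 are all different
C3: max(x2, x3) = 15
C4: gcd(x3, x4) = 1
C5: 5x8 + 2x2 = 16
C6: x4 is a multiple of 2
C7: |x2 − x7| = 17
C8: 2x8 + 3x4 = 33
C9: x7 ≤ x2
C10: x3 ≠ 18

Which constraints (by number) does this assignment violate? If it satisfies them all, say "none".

C1: x7 − x2 = -7 − 13 = -20  ✔
C2: x4 = x2 = 13, not all different  ✘
C3: max(13, 15) = 15  ✔
C4: gcd(15, 13) = 1  ✔
C5: 5x8 + 2x2 = 5(-2) + 2(13) = 16  ✔
C6: 13 = 2×6 + 1, so 2 does not divide 13  ✘
C7: |13 − (-7)| = 20, not 17  ✘
C8: 2x8 + 3x4 = 2(-2) + 3(13) = 35, not 33  ✘
C9: x7 = -7, x2 = 13; -7 ≤ 13  ✔
C10: x3 = 15, and 15 ≠ 18  ✔

Constraints 2, 6, 7, and 8 are violated.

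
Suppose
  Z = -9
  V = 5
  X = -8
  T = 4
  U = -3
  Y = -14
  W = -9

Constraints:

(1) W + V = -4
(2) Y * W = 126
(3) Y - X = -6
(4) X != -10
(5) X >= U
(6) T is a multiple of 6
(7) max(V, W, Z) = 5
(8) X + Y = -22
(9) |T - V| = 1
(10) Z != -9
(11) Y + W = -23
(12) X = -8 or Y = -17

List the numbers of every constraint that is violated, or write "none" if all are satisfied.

(1) W + V = -9 + 5 = -4 — holds.
(2) Y * W = -14 * (-9) = 126 — holds.
(3) Y - X = -14 - (-8) = -6 — holds.
(4) X = -8, and -8 ≠ -10 — holds.
(5) X = -8, U = -3; -8 < -3 (want ≥) — does not hold.
(6) 4 = 6*0 + 4, so 6 does not divide 4 — does not hold.
(7) max(5, -9, -9) = 5 — holds.
(8) X + Y = -8 + (-14) = -22 — holds.
(9) |4 - 5| = 1 — holds.
(10) Z = -9, but -9 is required to differ — does not hold.
(11) Y + W = -14 + (-9) = -23 — holds.
(12) X = -8 = -8 (first disjunct) — holds.

The assignment fails constraints 5, 6, 10.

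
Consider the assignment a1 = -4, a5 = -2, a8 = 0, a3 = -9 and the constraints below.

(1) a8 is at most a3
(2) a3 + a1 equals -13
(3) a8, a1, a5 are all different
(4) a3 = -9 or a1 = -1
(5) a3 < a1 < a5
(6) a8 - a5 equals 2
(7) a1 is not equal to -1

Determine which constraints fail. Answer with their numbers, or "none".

(1) a8 = 0, a3 = -9; 0 > -9 (want ≤)  ✘
(2) a3 + a1 = -9 + (-4) = -13  ✔
(3) values 0, -4, -2 are pairwise distinct  ✔
(4) a3 = -9 = -9 (first disjunct)  ✔
(5) values -9 < -4 < -2  ✔
(6) a8 - a5 = 0 - (-2) = 2  ✔
(7) a1 = -4, and -4 ≠ -1  ✔

Constraint 1 is violated.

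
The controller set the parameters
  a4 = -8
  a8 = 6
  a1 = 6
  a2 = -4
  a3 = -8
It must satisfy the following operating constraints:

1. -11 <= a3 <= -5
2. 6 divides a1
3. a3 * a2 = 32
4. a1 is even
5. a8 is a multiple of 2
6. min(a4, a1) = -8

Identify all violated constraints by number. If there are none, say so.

No violations.

1. a3 = -8 lies in [-11, -5] — OK.
2. 6 / 6 = 1, so 6 divides 6 — OK.
3. a3 * a2 = -8 * (-4) = 32 — OK.
4. a1 = 6 is even — OK.
5. 6 / 2 = 3, so 2 divides 6 — OK.
6. min(-8, 6) = -8 — OK.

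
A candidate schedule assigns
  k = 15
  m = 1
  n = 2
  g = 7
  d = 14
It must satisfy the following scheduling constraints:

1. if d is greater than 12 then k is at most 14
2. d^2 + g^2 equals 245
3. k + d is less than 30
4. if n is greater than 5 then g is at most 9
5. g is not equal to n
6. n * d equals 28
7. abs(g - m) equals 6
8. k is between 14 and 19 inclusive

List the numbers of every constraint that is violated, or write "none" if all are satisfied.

1. d = 14 > 12, so we need k ≤ 14; but k = 15 > 14 — violated.
2. d^2 + g^2 = 14^2 + 7^2 = 196 + 49 = 245 — satisfied.
3. k + d = 15 + 14 = 29; 29 < 30 — satisfied.
4. n = 2, not > 5; antecedent false, conditional vacuously true — satisfied.
5. g = 7, n = 2; distinct — satisfied.
6. n * d = 2 * 14 = 28 — satisfied.
7. abs(7 - 1) = 6 — satisfied.
8. k = 15 lies in [14, 19] — satisfied.

Constraint 1 is violated.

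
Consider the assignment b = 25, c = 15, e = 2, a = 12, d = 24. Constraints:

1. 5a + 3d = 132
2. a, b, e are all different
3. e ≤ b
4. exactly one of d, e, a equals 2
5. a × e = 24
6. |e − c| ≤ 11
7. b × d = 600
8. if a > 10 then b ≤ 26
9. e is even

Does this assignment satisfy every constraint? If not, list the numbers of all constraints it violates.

Constraint 6 is violated.

1. 5a + 3d = 5(12) + 3(24) = 132 — satisfied.
2. values 12, 25, 2 are pairwise distinct — satisfied.
3. e = 2, b = 25; 2 ≤ 25 — satisfied.
4. d=24, e=2, a=12; 1 of them equals 2 — satisfied.
5. a × e = 12 × 2 = 24 — satisfied.
6. |2 − 15| = 13; 13 > 11, exceeds bound 11 — violated.
7. b × d = 25 × 24 = 600 — satisfied.
8. a = 12 > 10, so we need b ≤ 26; b = 25 ≤ 26 — satisfied.
9. e = 2 is even — satisfied.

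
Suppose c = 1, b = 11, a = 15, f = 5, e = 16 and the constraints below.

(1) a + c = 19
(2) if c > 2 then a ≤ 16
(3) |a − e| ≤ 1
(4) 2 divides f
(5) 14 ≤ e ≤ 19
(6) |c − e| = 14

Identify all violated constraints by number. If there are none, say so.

(1) a + c = 15 + 1 = 16, not 19 — violated.
(2) c = 1, not > 2; antecedent false, conditional vacuously true — satisfied.
(3) |15 − 16| = 1; 1 ≤ 1 — satisfied.
(4) 5 = 2×2 + 1, so 2 does not divide 5 — violated.
(5) e = 16 lies in [14, 19] — satisfied.
(6) |1 − 16| = 15, not 14 — violated.

Constraints 1, 4, and 6 are violated.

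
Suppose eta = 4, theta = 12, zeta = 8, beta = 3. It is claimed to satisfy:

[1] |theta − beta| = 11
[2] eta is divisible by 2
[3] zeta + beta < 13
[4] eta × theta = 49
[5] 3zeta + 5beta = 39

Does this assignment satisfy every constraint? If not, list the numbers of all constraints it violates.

[1] |12 − 3| = 9, not 11  ✗
[2] 4 / 2 = 2, so 2 divides 4  ✓
[3] zeta + beta = 8 + 3 = 11; 11 < 13  ✓
[4] eta × theta = 4 × 12 = 48, not 49  ✗
[5] 3zeta + 5beta = 3(8) + 5(3) = 39  ✓

No — constraints 1, 4 are not satisfied.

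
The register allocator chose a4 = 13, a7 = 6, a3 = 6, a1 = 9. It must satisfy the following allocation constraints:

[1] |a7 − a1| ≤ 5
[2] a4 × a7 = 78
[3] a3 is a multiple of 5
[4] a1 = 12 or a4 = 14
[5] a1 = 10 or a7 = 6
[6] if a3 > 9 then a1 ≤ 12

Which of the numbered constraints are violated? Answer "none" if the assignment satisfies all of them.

[1] |6 − 9| = 3; 3 ≤ 5  yes
[2] a4 × a7 = 13 × 6 = 78  yes
[3] 6 = 5×1 + 1, so 5 does not divide 6  no
[4] a1 = 9 ≠ 12 and a4 = 13 ≠ 14; both disjuncts false  no
[5] a1 = 9 ≠ 10, but a7 = 6 = 6 (second disjunct)  yes
[6] a3 = 6, not > 9; antecedent false, conditional vacuously true  yes

Constraints 3, 4 are violated.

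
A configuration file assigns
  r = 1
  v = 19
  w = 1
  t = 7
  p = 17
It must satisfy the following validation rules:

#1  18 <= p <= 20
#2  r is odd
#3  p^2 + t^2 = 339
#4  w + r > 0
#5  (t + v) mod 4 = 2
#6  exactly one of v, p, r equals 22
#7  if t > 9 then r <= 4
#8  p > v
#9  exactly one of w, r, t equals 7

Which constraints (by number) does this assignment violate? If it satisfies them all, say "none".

Violated: 1, 3, 6, 8.

#1 p = 17 is outside [18, 20] — fails.
#2 r = 1 is odd — holds.
#3 p^2 + t^2 = 17^2 + 7^2 = 289 + 49 = 338, not 339 — fails.
#4 w + r = 1 + 1 = 2; 2 > 0 — holds.
#5 t + v = 26; 26 mod 4 = 2 — holds.
#6 v=19, p=17, r=1; 0 of them equal 22, not exactly one — fails.
#7 t = 7, not > 9; antecedent false, conditional vacuously true — holds.
#8 p = 17, v = 19; 17 ≤ 19 (want >) — fails.
#9 w=1, r=1, t=7; 1 of them equals 7 — holds.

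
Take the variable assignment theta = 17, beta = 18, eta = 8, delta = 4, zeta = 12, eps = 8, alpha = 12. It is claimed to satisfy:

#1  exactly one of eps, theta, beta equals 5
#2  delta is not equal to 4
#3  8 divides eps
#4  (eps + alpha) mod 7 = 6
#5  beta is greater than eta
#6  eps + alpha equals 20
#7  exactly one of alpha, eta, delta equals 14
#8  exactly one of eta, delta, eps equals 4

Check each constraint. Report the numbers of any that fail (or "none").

Constraints 1, 2, and 7 do not hold.

#1 eps=8, theta=17, beta=18; 0 of them equal 5, not exactly one — violated.
#2 delta = 4, but 4 is required to differ — violated.
#3 8 / 8 = 1, so 8 divides 8 — satisfied.
#4 eps + alpha = 20; 20 mod 7 = 6 — satisfied.
#5 beta = 18, eta = 8; 18 > 8 — satisfied.
#6 eps + alpha = 8 + 12 = 20 — satisfied.
#7 alpha=12, eta=8, delta=4; 0 of them equal 14, not exactly one — violated.
#8 eta=8, delta=4, eps=8; 1 of them equals 4 — satisfied.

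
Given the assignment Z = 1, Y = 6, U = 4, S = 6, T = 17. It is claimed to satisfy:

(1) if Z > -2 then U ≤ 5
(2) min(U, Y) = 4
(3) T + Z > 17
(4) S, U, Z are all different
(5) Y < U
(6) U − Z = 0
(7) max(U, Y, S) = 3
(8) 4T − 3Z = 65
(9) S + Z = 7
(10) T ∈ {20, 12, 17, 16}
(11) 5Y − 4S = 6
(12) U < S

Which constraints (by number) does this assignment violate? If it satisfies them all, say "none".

(1) Z = 1 > -2, so we need U ≤ 5; U = 4 ≤ 5 — holds.
(2) min(4, 6) = 4 — holds.
(3) T + Z = 17 + 1 = 18; 18 > 17 — holds.
(4) values 6, 4, 1 are pairwise distinct — holds.
(5) Y = 6, U = 4; 6 ≥ 4 (want <) — does not hold.
(6) U − Z = 4 − 1 = 3, not 0 — does not hold.
(7) max(4, 6, 6) = 6, not 3 — does not hold.
(8) 4T − 3Z = 4(17) − 3(1) = 65 — holds.
(9) S + Z = 6 + 1 = 7 — holds.
(10) T = 17 is in {20, 12, 17, 16} — holds.
(11) 5Y − 4S = 5(6) − 4(6) = 6 — holds.
(12) U = 4, S = 6; 4 < 6 — holds.

No — constraints 5, 6, 7 are not satisfied.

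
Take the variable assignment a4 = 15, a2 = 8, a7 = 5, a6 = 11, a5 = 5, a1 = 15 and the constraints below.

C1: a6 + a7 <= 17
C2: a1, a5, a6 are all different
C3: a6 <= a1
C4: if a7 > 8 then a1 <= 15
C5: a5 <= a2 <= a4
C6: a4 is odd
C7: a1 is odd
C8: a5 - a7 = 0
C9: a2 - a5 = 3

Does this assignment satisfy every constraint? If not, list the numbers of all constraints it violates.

C1: a6 + a7 = 11 + 5 = 16; 16 ≤ 17  holds
C2: values 15, 5, 11 are pairwise distinct  holds
C3: a6 = 11, a1 = 15; 11 ≤ 15  holds
C4: a7 = 5, not > 8; antecedent false, conditional vacuously true  holds
C5: values 5 <= 8 <= 15  holds
C6: a4 = 15 is odd  holds
C7: a1 = 15 is odd  holds
C8: a5 - a7 = 5 - 5 = 0  holds
C9: a2 - a5 = 8 - 5 = 3  holds

No violations.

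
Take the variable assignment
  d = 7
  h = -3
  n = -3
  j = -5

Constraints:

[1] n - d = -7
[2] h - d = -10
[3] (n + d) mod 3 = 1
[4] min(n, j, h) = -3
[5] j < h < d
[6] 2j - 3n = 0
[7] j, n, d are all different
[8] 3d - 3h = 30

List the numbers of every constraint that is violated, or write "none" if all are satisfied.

No — constraints 1, 4, and 6 are not satisfied.

[1] n - d = -3 - 7 = -10, not -7 — fails.
[2] h - d = -3 - 7 = -10 — holds.
[3] n + d = 4; 4 mod 3 = 1 — holds.
[4] min(-3, -5, -3) = -5, not -3 — fails.
[5] values -5 < -3 < 7 — holds.
[6] 2j - 3n = 2(-5) - 3(-3) = -1, not 0 — fails.
[7] values -5, -3, 7 are pairwise distinct — holds.
[8] 3d - 3h = 3(7) - 3(-3) = 30 — holds.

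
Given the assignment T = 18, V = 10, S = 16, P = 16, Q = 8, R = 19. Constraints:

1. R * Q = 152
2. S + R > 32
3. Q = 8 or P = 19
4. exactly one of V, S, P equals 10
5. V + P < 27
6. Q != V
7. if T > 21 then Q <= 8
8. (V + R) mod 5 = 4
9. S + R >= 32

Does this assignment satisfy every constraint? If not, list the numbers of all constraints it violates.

Yes — all constraints hold.

1. R * Q = 19 * 8 = 152 — OK.
2. S + R = 16 + 19 = 35; 35 > 32 — OK.
3. Q = 8 = 8 (first disjunct) — OK.
4. V=10, S=16, P=16; 1 of them equals 10 — OK.
5. V + P = 10 + 16 = 26; 26 < 27 — OK.
6. Q = 8, V = 10; distinct — OK.
7. T = 18, not > 21; antecedent false, conditional vacuously true — OK.
8. V + R = 29; 29 mod 5 = 4 — OK.
9. S + R = 16 + 19 = 35; 35 ≥ 32 — OK.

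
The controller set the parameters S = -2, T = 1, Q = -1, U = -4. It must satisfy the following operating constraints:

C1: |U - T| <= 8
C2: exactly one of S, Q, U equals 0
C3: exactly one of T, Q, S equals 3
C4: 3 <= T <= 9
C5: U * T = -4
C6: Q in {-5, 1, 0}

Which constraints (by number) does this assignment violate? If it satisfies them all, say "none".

Constraints 2, 3, 4, and 6 are violated.

C1: |-4 - 1| = 5; 5 ≤ 8  true
C2: S=-2, Q=-1, U=-4; 0 of them equal 0, not exactly one  false
C3: T=1, Q=-1, S=-2; 0 of them equal 3, not exactly one  false
C4: T = 1 is outside [3, 9]  false
C5: U * T = -4 * 1 = -4  true
C6: Q = -1 is not in {-5, 1, 0}  false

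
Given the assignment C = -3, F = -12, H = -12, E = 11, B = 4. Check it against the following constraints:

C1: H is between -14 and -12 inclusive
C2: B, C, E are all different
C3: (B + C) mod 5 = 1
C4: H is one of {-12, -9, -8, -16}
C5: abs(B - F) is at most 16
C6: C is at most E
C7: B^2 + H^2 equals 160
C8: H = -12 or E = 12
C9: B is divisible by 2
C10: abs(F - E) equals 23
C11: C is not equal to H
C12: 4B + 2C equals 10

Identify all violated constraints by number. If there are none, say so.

Yes — all constraints hold.

C1: H = -12 lies in [-14, -12] — holds.
C2: values 4, -3, 11 are pairwise distinct — holds.
C3: B + C = 1; 1 mod 5 = 1 — holds.
C4: H = -12 is in {-12, -9, -8, -16} — holds.
C5: abs(4 - (-12)) = 16; 16 ≤ 16 — holds.
C6: C = -3, E = 11; -3 ≤ 11 — holds.
C7: B^2 + H^2 = 4^2 + (-12)^2 = 16 + 144 = 160 — holds.
C8: H = -12 = -12 (first disjunct) — holds.
C9: 4 / 2 = 2, so 2 divides 4 — holds.
C10: abs(-12 - 11) = 23 — holds.
C11: C = -3, H = -12; distinct — holds.
C12: 4B + 2C = 4(4) + 2(-3) = 10 — holds.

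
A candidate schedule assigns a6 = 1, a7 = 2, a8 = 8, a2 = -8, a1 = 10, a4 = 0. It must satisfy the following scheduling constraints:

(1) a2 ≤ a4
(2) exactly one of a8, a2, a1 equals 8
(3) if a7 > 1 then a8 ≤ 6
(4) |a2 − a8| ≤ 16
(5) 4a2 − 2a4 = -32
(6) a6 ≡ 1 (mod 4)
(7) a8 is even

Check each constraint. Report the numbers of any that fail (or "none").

Constraint 3 does not hold.

(1) a2 = -8, a4 = 0; -8 ≤ 0 — holds.
(2) a8=8, a2=-8, a1=10; 1 of them equals 8 — holds.
(3) a7 = 2 > 1, so we need a8 ≤ 6; but a8 = 8 > 6 — does not hold.
(4) |-8 − 8| = 16; 16 ≤ 16 — holds.
(5) 4a2 − 2a4 = 4(-8) − 2(0) = -32 — holds.
(6) 1 mod 4 = 1 — holds.
(7) a8 = 8 is even — holds.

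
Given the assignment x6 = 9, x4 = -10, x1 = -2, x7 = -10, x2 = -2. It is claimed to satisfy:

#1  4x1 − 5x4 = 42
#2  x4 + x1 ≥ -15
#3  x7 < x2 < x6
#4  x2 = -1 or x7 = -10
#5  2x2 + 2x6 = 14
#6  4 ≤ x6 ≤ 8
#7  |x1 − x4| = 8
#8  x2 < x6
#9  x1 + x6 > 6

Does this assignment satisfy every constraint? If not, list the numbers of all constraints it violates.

Constraint 6 is violated.

#1 4x1 − 5x4 = 4(-2) − 5(-10) = 42 — holds.
#2 x4 + x1 = -10 + (-2) = -12; -12 ≥ -15 — holds.
#3 values -10 < -2 < 9 — holds.
#4 x2 = -2 ≠ -1, but x7 = -10 = -10 (second disjunct) — holds.
#5 2x2 + 2x6 = 2(-2) + 2(9) = 14 — holds.
#6 x6 = 9 is outside [4, 8] — fails.
#7 |-2 − (-10)| = 8 — holds.
#8 x2 = -2, x6 = 9; -2 < 9 — holds.
#9 x1 + x6 = -2 + 9 = 7; 7 > 6 — holds.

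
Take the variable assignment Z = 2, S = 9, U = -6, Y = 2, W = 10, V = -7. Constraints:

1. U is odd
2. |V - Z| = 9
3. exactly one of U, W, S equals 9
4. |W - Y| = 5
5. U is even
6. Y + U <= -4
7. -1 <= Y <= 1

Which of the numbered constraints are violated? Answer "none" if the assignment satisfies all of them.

Constraints 1, 4, and 7 do not hold.

1. U = -6 is even  ✘
2. |-7 - 2| = 9  ✔
3. U=-6, W=10, S=9; 1 of them equals 9  ✔
4. |10 - 2| = 8, not 5  ✘
5. U = -6 is even  ✔
6. Y + U = 2 + (-6) = -4; -4 ≤ -4  ✔
7. Y = 2 is outside [-1, 1]  ✘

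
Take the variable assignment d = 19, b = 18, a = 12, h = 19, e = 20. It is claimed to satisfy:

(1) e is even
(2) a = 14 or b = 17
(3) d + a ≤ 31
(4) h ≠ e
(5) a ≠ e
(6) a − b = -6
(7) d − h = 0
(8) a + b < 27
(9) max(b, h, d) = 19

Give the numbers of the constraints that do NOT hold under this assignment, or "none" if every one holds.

(1) e = 20 is even — holds.
(2) a = 12 ≠ 14 and b = 18 ≠ 17; both disjuncts false — fails.
(3) d + a = 19 + 12 = 31; 31 ≤ 31 — holds.
(4) h = 19, e = 20; distinct — holds.
(5) a = 12, e = 20; distinct — holds.
(6) a − b = 12 − 18 = -6 — holds.
(7) d − h = 19 − 19 = 0 — holds.
(8) a + b = 12 + 18 = 30; 30 ≥ 27, bound 27 not met — fails.
(9) max(18, 19, 19) = 19 — holds.

The assignment fails constraints 2 and 8.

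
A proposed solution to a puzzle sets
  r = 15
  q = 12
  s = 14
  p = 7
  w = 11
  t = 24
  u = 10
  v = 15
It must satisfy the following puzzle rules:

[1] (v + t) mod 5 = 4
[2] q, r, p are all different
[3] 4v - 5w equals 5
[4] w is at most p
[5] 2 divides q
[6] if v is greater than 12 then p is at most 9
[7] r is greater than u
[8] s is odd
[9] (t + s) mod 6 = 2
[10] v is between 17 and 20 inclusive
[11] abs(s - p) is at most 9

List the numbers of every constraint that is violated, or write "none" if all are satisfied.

[1] v + t = 39; 39 mod 5 = 4  true
[2] values 12, 15, 7 are pairwise distinct  true
[3] 4v - 5w = 4(15) - 5(11) = 5  true
[4] w = 11, p = 7; 11 > 7 (want ≤)  false
[5] 12 / 2 = 6, so 2 divides 12  true
[6] v = 15 > 12, so we need p ≤ 9; p = 7 ≤ 9  true
[7] r = 15, u = 10; 15 > 10  true
[8] s = 14 is even  false
[9] t + s = 38; 38 mod 6 = 2  true
[10] v = 15 is outside [17, 20]  false
[11] abs(14 - 7) = 7; 7 ≤ 9  true

Constraints 4, 8, 10 do not hold.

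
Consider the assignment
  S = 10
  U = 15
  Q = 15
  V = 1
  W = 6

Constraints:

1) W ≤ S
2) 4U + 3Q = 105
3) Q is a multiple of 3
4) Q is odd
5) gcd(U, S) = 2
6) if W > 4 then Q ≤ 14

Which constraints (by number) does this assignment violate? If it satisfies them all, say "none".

1) W = 6, S = 10; 6 ≤ 10  OK
2) 4U + 3Q = 4(15) + 3(15) = 105  OK
3) 15 / 3 = 5, so 3 divides 15  OK
4) Q = 15 is odd  OK
5) gcd(15, 10) = 5, not 2  FAIL
6) W = 6 > 4, so we need Q ≤ 14; but Q = 15 > 14  FAIL

No — constraints 5 and 6 are not satisfied.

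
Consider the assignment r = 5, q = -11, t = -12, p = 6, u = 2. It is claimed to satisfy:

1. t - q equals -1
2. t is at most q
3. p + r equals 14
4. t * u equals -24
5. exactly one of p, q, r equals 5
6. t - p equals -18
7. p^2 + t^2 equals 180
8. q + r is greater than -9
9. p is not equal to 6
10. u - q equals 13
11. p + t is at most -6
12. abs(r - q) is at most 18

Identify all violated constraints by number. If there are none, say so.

1. t - q = -12 - (-11) = -1 — holds.
2. t = -12, q = -11; -12 ≤ -11 — holds.
3. p + r = 6 + 5 = 11, not 14 — fails.
4. t * u = -12 * 2 = -24 — holds.
5. p=6, q=-11, r=5; 1 of them equals 5 — holds.
6. t - p = -12 - 6 = -18 — holds.
7. p^2 + t^2 = 6^2 + (-12)^2 = 36 + 144 = 180 — holds.
8. q + r = -11 + 5 = -6; -6 > -9 — holds.
9. p = 6, but 6 is required to differ — fails.
10. u - q = 2 - (-11) = 13 — holds.
11. p + t = 6 + (-12) = -6; -6 ≤ -6 — holds.
12. abs(5 - (-11)) = 16; 16 ≤ 18 — holds.

Violated: 3 and 9.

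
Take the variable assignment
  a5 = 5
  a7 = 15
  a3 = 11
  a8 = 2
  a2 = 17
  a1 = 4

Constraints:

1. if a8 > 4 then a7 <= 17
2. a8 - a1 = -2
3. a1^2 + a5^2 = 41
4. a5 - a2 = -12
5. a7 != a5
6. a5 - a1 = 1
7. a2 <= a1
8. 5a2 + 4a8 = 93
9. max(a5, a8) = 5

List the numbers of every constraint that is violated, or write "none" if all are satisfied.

1. a8 = 2, not > 4; antecedent false, conditional vacuously true — satisfied.
2. a8 - a1 = 2 - 4 = -2 — satisfied.
3. a1^2 + a5^2 = 4^2 + 5^2 = 16 + 25 = 41 — satisfied.
4. a5 - a2 = 5 - 17 = -12 — satisfied.
5. a7 = 15, a5 = 5; distinct — satisfied.
6. a5 - a1 = 5 - 4 = 1 — satisfied.
7. a2 = 17, a1 = 4; 17 > 4 (want ≤) — violated.
8. 5a2 + 4a8 = 5(17) + 4(2) = 93 — satisfied.
9. max(5, 2) = 5 — satisfied.

The assignment fails constraint 7.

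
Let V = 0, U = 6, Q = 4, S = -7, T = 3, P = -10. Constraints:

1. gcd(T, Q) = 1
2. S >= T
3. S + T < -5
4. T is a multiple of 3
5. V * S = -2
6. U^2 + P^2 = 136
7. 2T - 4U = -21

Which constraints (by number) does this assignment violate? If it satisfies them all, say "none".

Violated: 2, 3, 5, and 7.

1. gcd(3, 4) = 1  OK
2. S = -7, T = 3; -7 < 3 (want ≥)  FAIL
3. S + T = -7 + 3 = -4; -4 ≥ -5, bound -5 not met  FAIL
4. 3 / 3 = 1, so 3 divides 3  OK
5. V * S = 0 * (-7) = 0, not -2  FAIL
6. U^2 + P^2 = 6^2 + (-10)^2 = 36 + 100 = 136  OK
7. 2T - 4U = 2(3) - 4(6) = -18, not -21  FAIL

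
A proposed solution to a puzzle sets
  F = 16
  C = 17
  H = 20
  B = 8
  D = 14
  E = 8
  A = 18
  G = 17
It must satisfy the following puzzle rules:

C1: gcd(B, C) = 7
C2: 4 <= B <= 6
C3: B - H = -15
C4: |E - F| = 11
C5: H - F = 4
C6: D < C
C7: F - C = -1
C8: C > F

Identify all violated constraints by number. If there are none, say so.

C1: gcd(8, 17) = 1, not 7 — violated.
C2: B = 8 is outside [4, 6] — violated.
C3: B - H = 8 - 20 = -12, not -15 — violated.
C4: |8 - 16| = 8, not 11 — violated.
C5: H - F = 20 - 16 = 4 — OK.
C6: D = 14, C = 17; 14 < 17 — OK.
C7: F - C = 16 - 17 = -1 — OK.
C8: C = 17, F = 16; 17 > 16 — OK.

Constraints 1, 2, 3, 4 are violated.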